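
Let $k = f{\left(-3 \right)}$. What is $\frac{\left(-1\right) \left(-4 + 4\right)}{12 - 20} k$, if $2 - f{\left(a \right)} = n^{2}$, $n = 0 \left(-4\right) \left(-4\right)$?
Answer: $0$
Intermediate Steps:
$n = 0$ ($n = 0 \left(-4\right) = 0$)
$f{\left(a \right)} = 2$ ($f{\left(a \right)} = 2 - 0^{2} = 2 - 0 = 2 + 0 = 2$)
$k = 2$
$\frac{\left(-1\right) \left(-4 + 4\right)}{12 - 20} k = \frac{\left(-1\right) \left(-4 + 4\right)}{12 - 20} \cdot 2 = \frac{\left(-1\right) 0}{-8} \cdot 2 = \left(- \frac{1}{8}\right) 0 \cdot 2 = 0 \cdot 2 = 0$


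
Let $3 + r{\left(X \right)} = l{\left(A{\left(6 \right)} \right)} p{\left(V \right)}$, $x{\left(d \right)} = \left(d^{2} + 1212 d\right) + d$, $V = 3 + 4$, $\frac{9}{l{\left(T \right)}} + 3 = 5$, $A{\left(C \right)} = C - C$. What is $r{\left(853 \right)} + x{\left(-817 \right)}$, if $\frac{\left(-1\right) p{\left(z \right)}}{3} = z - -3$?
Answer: $-323670$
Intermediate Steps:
$A{\left(C \right)} = 0$
$l{\left(T \right)} = \frac{9}{2}$ ($l{\left(T \right)} = \frac{9}{-3 + 5} = \frac{9}{2}$)
$V = 7$
$x{\left(d \right)} = d^{2} + 1213 d$
$p{\left(z \right)} = -9 - 3 z$ ($p{\left(z \right)} = - 3 \left(z - -3\right) = - 3 \left(z + 3\right) = - 3 \left(3 + z\right) = -9 - 3 z$)
$r{\left(X \right)} = -138$ ($r{\left(X \right)} = -3 + \frac{9 \left(-9 - 21\right)}{2} = -3 + \frac{9}{2} \left(-30\right) = -3 - 135 = -138$)
$r{\left(853 \right)} + x{\left(-817 \right)} = -138 - 817 \left(1213 - 817\right) = -138 - 323532 = -323670$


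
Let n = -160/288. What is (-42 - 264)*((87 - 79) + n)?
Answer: -2278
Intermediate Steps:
n = -5/9 (n = -160*1/288 = -5/9 ≈ -0.55556)
(-42 - 264)*((87 - 79) + n) = (-42 - 264)*((87 - 79) - 5/9) = -306*(8 - 5/9) = -306*67/9 = -2278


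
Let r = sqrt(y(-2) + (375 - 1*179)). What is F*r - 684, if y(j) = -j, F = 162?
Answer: -684 + 486*sqrt(22) ≈ 1595.5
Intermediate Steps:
r = 3*sqrt(22) (r = sqrt(-1*(-2) + (375 - 1*179)) = sqrt(2 + (375 - 179)) = sqrt(2 + 196) = sqrt(198) = 3*sqrt(22) ≈ 14.071)
F*r - 684 = 162*(3*sqrt(22)) - 684 = 486*sqrt(22) - 684 = -684 + 486*sqrt(22)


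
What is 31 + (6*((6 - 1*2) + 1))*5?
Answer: 181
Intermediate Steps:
31 + (6*((6 - 1*2) + 1))*5 = 31 + (6*((6 - 2) + 1))*5 = 31 + (6*(4 + 1))*5 = 31 + (6*5)*5 = 31 + 30*5 = 31 + 150 = 181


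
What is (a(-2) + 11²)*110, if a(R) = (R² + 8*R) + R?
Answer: 11770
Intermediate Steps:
a(R) = R² + 9*R
(a(-2) + 11²)*110 = (-2*(9 - 2) + 11²)*110 = (-2*7 + 121)*110 = (-14 + 121)*110 = 107*110 = 11770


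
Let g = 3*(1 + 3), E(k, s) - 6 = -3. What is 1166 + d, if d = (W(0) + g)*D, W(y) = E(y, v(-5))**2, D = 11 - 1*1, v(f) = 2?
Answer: 1376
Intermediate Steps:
E(k, s) = 3 (E(k, s) = 6 - 3 = 3)
D = 10 (D = 11 - 1 = 10)
g = 12 (g = 3*4 = 12)
W(y) = 9 (W(y) = 3**2 = 9)
d = 210 (d = (9 + 12)*10 = 21*10 = 210)
1166 + d = 1166 + 210 = 1376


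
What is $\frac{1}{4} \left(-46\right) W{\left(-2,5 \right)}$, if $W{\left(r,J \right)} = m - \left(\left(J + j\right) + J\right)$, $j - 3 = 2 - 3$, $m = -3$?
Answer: $\frac{345}{2} \approx 172.5$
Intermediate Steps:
$j = 2$ ($j = 3 + \left(2 - 3\right) = 3 - 1 = 2$)
$W{\left(r,J \right)} = -5 - 2 J$ ($W{\left(r,J \right)} = -3 - \left(\left(J + 2\right) + J\right) = -3 - \left(\left(2 + J\right) + J\right) = -3 - \left(2 + 2 J\right) = -5 - 2 J$)
$\frac{1}{4} \left(-46\right) W{\left(-2,5 \right)} = \frac{1}{4} \left(-46\right) \left(-5 - 10\right) = \left(- \frac{23}{2}\right) \left(-15\right) = \frac{345}{2}$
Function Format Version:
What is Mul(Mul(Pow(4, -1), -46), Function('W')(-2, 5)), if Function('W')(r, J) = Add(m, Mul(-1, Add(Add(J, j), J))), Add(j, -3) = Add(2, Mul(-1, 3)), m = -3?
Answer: Rational(345, 2) ≈ 172.50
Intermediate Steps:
j = 2 (j = Add(3, Add(2, Mul(-1, 3))) = Add(3, Add(2, -3)) = Add(3, -1) = 2)
Function('W')(r, J) = Add(-5, Mul(-2, J)) (Function('W')(r, J) = Add(-3, Mul(-1, Add(Add(J, 2), J))) = Add(-3, Mul(-1, Add(Add(2, J), J))) = Add(-3, Mul(-1, Add(2, Mul(2, J)))) = Add(-3, Add(-2, Mul(-2, J))) = Add(-5, Mul(-2, J)))
Mul(Mul(Pow(4, -1), -46), Function('W')(-2, 5)) = Mul(Mul(Pow(4, -1), -46), Add(-5, Mul(-2, 5))) = Mul(Mul(Rational(1, 4), -46), Add(-5, -10)) = Mul(Rational(-23, 2), -15) = Rational(345, 2)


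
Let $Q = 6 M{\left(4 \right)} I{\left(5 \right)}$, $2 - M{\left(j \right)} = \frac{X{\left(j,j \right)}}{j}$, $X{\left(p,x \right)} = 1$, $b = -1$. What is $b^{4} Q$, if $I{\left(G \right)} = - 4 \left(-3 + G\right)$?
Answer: $-84$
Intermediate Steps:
$I{\left(G \right)} = 12 - 4 G$
$M{\left(j \right)} = 2 - \frac{1}{j}$ ($M{\left(j \right)} = 2 - 1 \frac{1}{j} = 2 - \frac{1}{j}$)
$Q = -84$ ($Q = 6 \left(2 - \frac{1}{4}\right) \left(12 - 20\right) = 6 \left(2 - \frac{1}{4}\right) \left(-8\right) = 6 \cdot \frac{7}{4} \left(-8\right) = \frac{21}{2} \left(-8\right) = -84$)
$b^{4} Q = \left(-1\right)^{4} \left(-84\right) = 1 \left(-84\right) = -84$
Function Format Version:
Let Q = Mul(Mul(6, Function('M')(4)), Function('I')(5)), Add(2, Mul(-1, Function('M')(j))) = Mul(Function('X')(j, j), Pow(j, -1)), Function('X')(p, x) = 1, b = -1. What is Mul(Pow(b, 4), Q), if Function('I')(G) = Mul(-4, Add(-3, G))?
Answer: -84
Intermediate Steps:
Function('I')(G) = Add(12, Mul(-4, G))
Function('M')(j) = Add(2, Mul(-1, Pow(j, -1))) (Function('M')(j) = Add(2, Mul(-1, Mul(1, Pow(j, -1)))) = Add(2, Mul(-1, Pow(j, -1))))
Q = -84 (Q = Mul(Mul(6, Add(2, Mul(-1, Pow(4, -1)))), Add(12, Mul(-4, 5))) = Mul(Mul(6, Add(2, Mul(-1, Rational(1, 4)))), Add(12, -20)) = Mul(Mul(6, Add(2, Rational(-1, 4))), -8) = Mul(Mul(6, Rational(7, 4)), -8) = Mul(Rational(21, 2), -8) = -84)
Mul(Pow(b, 4), Q) = Mul(Pow(-1, 4), -84) = Mul(1, -84) = -84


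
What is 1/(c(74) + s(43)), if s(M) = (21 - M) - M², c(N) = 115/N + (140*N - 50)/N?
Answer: -74/128029 ≈ -0.00057799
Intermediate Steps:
c(N) = 115/N + (-50 + 140*N)/N
s(M) = 21 - M - M²
1/(c(74) + s(43)) = 1/((140 + 65/74) + (21 - 1*43 - 1*43²)) = 1/((140 + 65*(1/74)) + (21 - 43 - 1*1849)) = 1/((140 + 65/74) + (21 - 43 - 1849)) = 1/(10425/74 - 1871) = 1/(-128029/74) = -74/128029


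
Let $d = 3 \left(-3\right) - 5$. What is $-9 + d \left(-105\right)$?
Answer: $1461$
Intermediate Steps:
$d = -14$ ($d = -9 - 5 = -14$)
$-9 + d \left(-105\right) = -9 - -1470 = -9 + 1470 = 1461$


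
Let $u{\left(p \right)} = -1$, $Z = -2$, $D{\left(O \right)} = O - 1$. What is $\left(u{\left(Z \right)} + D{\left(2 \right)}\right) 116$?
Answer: $0$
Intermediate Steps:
$D{\left(O \right)} = -1 + O$ ($D{\left(O \right)} = O - 1 = -1 + O$)
$\left(u{\left(Z \right)} + D{\left(2 \right)}\right) 116 = \left(-1 + \left(-1 + 2\right)\right) 116 = \left(-1 + 1\right) 116 = 0 \cdot 116 = 0$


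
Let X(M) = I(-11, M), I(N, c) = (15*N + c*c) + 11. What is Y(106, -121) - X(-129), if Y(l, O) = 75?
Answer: -16412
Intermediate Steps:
I(N, c) = 11 + c² + 15*N (I(N, c) = (15*N + c²) + 11 = (c² + 15*N) + 11 = 11 + c² + 15*N)
X(M) = -154 + M² (X(M) = 11 + M² + 15*(-11) = 11 + M² - 165 = -154 + M²)
Y(106, -121) - X(-129) = 75 - (-154 + (-129)²) = 75 - (-154 + 16641) = 75 - 1*16487 = 75 - 16487 = -16412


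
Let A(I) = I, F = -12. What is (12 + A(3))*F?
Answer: -180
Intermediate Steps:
(12 + A(3))*F = (12 + 3)*(-12) = 15*(-12) = -180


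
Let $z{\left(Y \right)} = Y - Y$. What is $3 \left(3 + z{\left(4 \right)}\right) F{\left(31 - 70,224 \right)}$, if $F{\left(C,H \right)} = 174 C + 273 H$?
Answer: $489294$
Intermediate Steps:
$z{\left(Y \right)} = 0$
$3 \left(3 + z{\left(4 \right)}\right) F{\left(31 - 70,224 \right)} = 3 \left(3 + 0\right) \left(174 \left(31 - 70\right) + 273 \cdot 224\right) = 3 \cdot 3 \left(174 \left(-39\right) + 61152\right) = 9 \left(-6786 + 61152\right) = 9 \cdot 54366 = 489294$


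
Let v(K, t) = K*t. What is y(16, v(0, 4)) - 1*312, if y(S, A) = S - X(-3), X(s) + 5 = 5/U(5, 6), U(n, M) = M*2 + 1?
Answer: -3788/13 ≈ -291.38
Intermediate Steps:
U(n, M) = 1 + 2*M (U(n, M) = 2*M + 1 = 1 + 2*M)
X(s) = -60/13 (X(s) = -5 + 5/(1 + 2*6) = -5 + 5/(1 + 12) = -5 + 5/13 = -60/13)
y(S, A) = 60/13 + S (y(S, A) = S - 1*(-60/13) = S + 60/13 = 60/13 + S)
y(16, v(0, 4)) - 1*312 = (60/13 + 16) - 1*312 = 268/13 - 312 = -3788/13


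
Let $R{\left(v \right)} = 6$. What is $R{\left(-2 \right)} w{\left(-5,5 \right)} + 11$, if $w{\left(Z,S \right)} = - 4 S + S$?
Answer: $-79$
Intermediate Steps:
$w{\left(Z,S \right)} = - 3 S$
$R{\left(-2 \right)} w{\left(-5,5 \right)} + 11 = 6 \left(\left(-3\right) 5\right) + 11 = 6 \left(-15\right) + 11 = -90 + 11 = -79$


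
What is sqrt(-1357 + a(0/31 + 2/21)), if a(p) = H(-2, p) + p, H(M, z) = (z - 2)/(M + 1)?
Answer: I*sqrt(1355) ≈ 36.81*I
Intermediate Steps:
H(M, z) = (-2 + z)/(1 + M)
a(p) = 2 (a(p) = (-2 + p)/(1 - 2) + p = (-2 + p)/(-1) + p = -(-2 + p) + p = (2 - p) + p = 2)
sqrt(-1357 + a(0/31 + 2/21)) = sqrt(-1357 + 2) = sqrt(-1355) = I*sqrt(1355)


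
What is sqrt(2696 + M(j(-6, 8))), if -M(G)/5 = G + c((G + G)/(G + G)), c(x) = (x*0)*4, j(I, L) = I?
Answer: sqrt(2726) ≈ 52.211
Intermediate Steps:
c(x) = 0 (c(x) = 0*4 = 0)
M(G) = -5*G (M(G) = -5*(G + 0) = -5*G)
sqrt(2696 + M(j(-6, 8))) = sqrt(2696 - 5*(-6)) = sqrt(2696 + 30) = sqrt(2726)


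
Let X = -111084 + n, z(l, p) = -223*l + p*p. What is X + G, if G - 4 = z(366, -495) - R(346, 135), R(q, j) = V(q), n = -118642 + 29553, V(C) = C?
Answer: -37108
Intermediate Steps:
n = -89089
R(q, j) = q
z(l, p) = p**2 - 223*l (z(l, p) = -223*l + p**2 = p**2 - 223*l)
X = -200173 (X = -111084 - 89089 = -200173)
G = 163065 (G = 4 + (((-495)**2 - 223*366) - 1*346) = 4 + ((245025 - 81618) - 346) = 4 + (163407 - 346) = 4 + 163061 = 163065)
X + G = -200173 + 163065 = -37108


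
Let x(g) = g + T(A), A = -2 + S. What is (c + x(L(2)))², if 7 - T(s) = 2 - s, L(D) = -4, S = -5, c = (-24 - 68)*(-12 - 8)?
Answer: 3363556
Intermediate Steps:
c = 1840 (c = -92*(-20) = 1840)
A = -7 (A = -2 - 5 = -7)
T(s) = 5 + s (T(s) = 7 - (2 - s) = 7 + (-2 + s) = 5 + s)
x(g) = -2 + g (x(g) = g + (5 - 7) = g - 2 = -2 + g)
(c + x(L(2)))² = (1840 + (-2 - 4))² = (1840 - 6)² = 1834² = 3363556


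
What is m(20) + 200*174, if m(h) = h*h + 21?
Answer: 35221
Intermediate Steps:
m(h) = 21 + h² (m(h) = h² + 21 = 21 + h²)
m(20) + 200*174 = (21 + 20²) + 200*174 = (21 + 400) + 34800 = 421 + 34800 = 35221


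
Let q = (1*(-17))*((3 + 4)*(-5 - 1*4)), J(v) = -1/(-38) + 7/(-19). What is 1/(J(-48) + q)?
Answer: 38/40685 ≈ 0.00093400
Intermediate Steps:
J(v) = -13/38 (J(v) = -1*(-1/38) + 7*(-1/19) = 1/38 - 7/19 = -13/38)
q = 1071 (q = -119*(-5 - 4) = -119*(-9) = -17*(-63) = 1071)
1/(J(-48) + q) = 1/(-13/38 + 1071) = 1/(40685/38) = 38/40685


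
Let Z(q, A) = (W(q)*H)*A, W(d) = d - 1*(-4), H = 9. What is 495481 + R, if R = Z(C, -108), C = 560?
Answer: -52727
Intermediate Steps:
W(d) = 4 + d (W(d) = d + 4 = 4 + d)
Z(q, A) = A*(36 + 9*q) (Z(q, A) = ((4 + q)*9)*A = (36 + 9*q)*A = A*(36 + 9*q))
R = -548208 (R = 9*(-108)*(4 + 560) = 9*(-108)*564 = -548208)
495481 + R = 495481 - 548208 = -52727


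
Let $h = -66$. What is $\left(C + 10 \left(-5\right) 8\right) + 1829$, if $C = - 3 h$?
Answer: $1627$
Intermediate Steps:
$C = 198$ ($C = \left(-3\right) \left(-66\right) = 198$)
$\left(C + 10 \left(-5\right) 8\right) + 1829 = \left(198 + 10 \left(-5\right) 8\right) + 1829 = \left(198 - 400\right) + 1829 = -202 + 1829 = 1627$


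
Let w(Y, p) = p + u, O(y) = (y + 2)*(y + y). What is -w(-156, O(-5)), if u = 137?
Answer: -167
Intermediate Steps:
O(y) = 2*y*(2 + y) (O(y) = (2 + y)*(2*y) = 2*y*(2 + y))
w(Y, p) = 137 + p (w(Y, p) = p + 137 = 137 + p)
-w(-156, O(-5)) = -(137 + 2*(-5)*(2 - 5)) = -(137 + 2*(-5)*(-3)) = -(137 + 30) = -1*167 = -167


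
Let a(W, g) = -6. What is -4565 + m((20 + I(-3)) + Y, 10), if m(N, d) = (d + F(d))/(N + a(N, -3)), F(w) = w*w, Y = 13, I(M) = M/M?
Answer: -63855/14 ≈ -4561.1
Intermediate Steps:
I(M) = 1
F(w) = w**2
m(N, d) = (d + d**2)/(-6 + N) (m(N, d) = (d + d**2)/(N - 6) = (d + d**2)/(-6 + N))
-4565 + m((20 + I(-3)) + Y, 10) = -4565 + 10*(1 + 10)/(-6 + ((20 + 1) + 13)) = -4565 + 10*11/(-6 + (21 + 13)) = -4565 + 10*11/(-6 + 34) = -4565 + 10*11/28 = -4565 + 10*(1/28)*11 = -4565 + 55/14 = -63855/14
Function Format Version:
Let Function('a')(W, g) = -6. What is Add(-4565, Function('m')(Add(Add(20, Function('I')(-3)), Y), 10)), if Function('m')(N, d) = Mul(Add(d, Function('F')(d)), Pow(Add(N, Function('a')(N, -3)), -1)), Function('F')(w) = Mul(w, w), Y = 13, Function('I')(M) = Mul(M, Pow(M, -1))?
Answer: Rational(-63855, 14) ≈ -4561.1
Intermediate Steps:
Function('I')(M) = 1
Function('F')(w) = Pow(w, 2)
Function('m')(N, d) = Mul(Pow(Add(-6, N), -1), Add(d, Pow(d, 2))) (Function('m')(N, d) = Mul(Add(d, Pow(d, 2)), Pow(Add(N, -6), -1)) = Mul(Add(d, Pow(d, 2)), Pow(Add(-6, N), -1)) = Mul(Pow(Add(-6, N), -1), Add(d, Pow(d, 2))))
Add(-4565, Function('m')(Add(Add(20, Function('I')(-3)), Y), 10)) = Add(-4565, Mul(10, Pow(Add(-6, Add(Add(20, 1), 13)), -1), Add(1, 10))) = Add(-4565, Mul(10, Pow(Add(-6, Add(21, 13)), -1), 11)) = Add(-4565, Mul(10, Pow(Add(-6, 34), -1), 11)) = Add(-4565, Mul(10, Pow(28, -1), 11)) = Add(-4565, Mul(10, Rational(1, 28), 11)) = Add(-4565, Rational(55, 14)) = Rational(-63855, 14)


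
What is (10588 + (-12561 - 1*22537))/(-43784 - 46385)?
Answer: 24510/90169 ≈ 0.27182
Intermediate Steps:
(10588 + (-12561 - 1*22537))/(-43784 - 46385) = (10588 + (-12561 - 22537))/(-90169) = (10588 - 35098)*(-1/90169) = -24510*(-1/90169) = 24510/90169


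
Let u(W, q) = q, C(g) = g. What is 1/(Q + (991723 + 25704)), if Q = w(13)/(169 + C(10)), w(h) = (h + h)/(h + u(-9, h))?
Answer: 179/182119434 ≈ 9.8287e-7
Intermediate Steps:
w(h) = 1 (w(h) = (h + h)/(h + h) = (2*h)/((2*h)) = (2*h)*(1/(2*h)) = 1)
Q = 1/179 (Q = 1/(169 + 10) = 1/179 ≈ 0.0055866)
1/(Q + (991723 + 25704)) = 1/(1/179 + (991723 + 25704)) = 1/(1/179 + 1017427) = 1/(182119434/179) = 179/182119434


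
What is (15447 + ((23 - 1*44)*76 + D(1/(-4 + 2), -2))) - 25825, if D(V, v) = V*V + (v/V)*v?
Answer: -47927/4 ≈ -11982.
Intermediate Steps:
D(V, v) = V² + v²/V
(15447 + ((23 - 1*44)*76 + D(1/(-4 + 2), -2))) - 25825 = (15447 + ((23 - 1*44)*76 + ((1/(-4 + 2))³ + (-2)²)/(1/(-4 + 2)))) - 25825 = (15447 + ((23 - 44)*76 + ((1/(-2))³ + 4)/(1/(-2)))) - 25825 = (15447 + (-21*76 + ((-½)³ + 4)/(-½))) - 25825 = (15447 + (-1596 - 2*(-⅛ + 4))) - 25825 = (15447 + (-1596 - 2*31/8)) - 25825 = (15447 + (-1596 - 31/4)) - 25825 = (15447 - 6415/4) - 25825 = 55373/4 - 25825 = -47927/4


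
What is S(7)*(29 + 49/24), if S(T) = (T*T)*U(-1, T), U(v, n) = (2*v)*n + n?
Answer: -255535/24 ≈ -10647.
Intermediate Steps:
U(v, n) = n + 2*n*v (U(v, n) = 2*n*v + n = n + 2*n*v)
S(T) = -T³ (S(T) = (T*T)*(T*(1 + 2*(-1))) = T²*(T*(1 - 2)) = T²*(T*(-1)) = T²*(-T) = -T³)
S(7)*(29 + 49/24) = (-1*7³)*(29 + 49/24) = (-1*343)*(29 + 49*(1/24)) = -343*(29 + 49/24) = -343*745/24 = -255535/24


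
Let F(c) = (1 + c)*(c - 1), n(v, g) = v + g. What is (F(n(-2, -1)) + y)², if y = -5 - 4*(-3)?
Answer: 225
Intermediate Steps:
n(v, g) = g + v
F(c) = (1 + c)*(-1 + c)
y = 7 (y = -5 + 12 = 7)
(F(n(-2, -1)) + y)² = ((-1 + (-1 - 2)²) + 7)² = ((-1 + (-3)²) + 7)² = ((-1 + 9) + 7)² = (8 + 7)² = 15² = 225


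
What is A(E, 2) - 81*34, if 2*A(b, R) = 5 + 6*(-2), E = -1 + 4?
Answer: -5515/2 ≈ -2757.5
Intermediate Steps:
E = 3
A(b, R) = -7/2 (A(b, R) = (5 + 6*(-2))/2 = (5 - 12)/2 = (½)*(-7) = -7/2)
A(E, 2) - 81*34 = -7/2 - 81*34 = -7/2 - 2754 = -5515/2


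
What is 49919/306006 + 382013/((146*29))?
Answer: 29277406781/323907351 ≈ 90.388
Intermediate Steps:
49919/306006 + 382013/((146*29)) = 49919*(1/306006) + 382013/4234 = 49919/306006 + 382013*(1/4234) = 49919/306006 + 382013/4234 = 29277406781/323907351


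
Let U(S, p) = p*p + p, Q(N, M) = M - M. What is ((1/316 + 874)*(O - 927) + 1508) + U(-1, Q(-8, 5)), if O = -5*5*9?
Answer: -79422148/79 ≈ -1.0053e+6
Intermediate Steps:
Q(N, M) = 0
O = -225 (O = -25*9 = -225)
U(S, p) = p + p**2 (U(S, p) = p**2 + p = p + p**2)
((1/316 + 874)*(O - 927) + 1508) + U(-1, Q(-8, 5)) = ((1/316 + 874)*(-225 - 927) + 1508) + 0*(1 + 0) = ((1/316 + 874)*(-1152) + 1508) + 0*1 = ((276185/316)*(-1152) + 1508) + 0 = (-79541280/79 + 1508) + 0 = -79422148/79 + 0 = -79422148/79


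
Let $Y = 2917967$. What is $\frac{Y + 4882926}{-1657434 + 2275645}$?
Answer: $\frac{7800893}{618211} \approx 12.618$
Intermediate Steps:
$\frac{Y + 4882926}{-1657434 + 2275645} = \frac{2917967 + 4882926}{-1657434 + 2275645} = \frac{7800893}{618211}$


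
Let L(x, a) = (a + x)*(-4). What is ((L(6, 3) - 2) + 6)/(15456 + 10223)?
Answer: -32/25679 ≈ -0.0012462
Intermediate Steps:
L(x, a) = -4*a - 4*x
((L(6, 3) - 2) + 6)/(15456 + 10223) = (((-4*3 - 4*6) - 2) + 6)/(15456 + 10223) = (((-12 - 24) - 2) + 6)/25679 = ((-36 - 2) + 6)/25679 = (-38 + 6)/25679 = (1/25679)*(-32) = -32/25679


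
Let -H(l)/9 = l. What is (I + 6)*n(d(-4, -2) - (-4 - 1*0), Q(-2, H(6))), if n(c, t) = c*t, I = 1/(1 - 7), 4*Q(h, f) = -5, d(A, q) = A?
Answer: 0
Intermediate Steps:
H(l) = -9*l
Q(h, f) = -5/4 (Q(h, f) = (¼)*(-5) = -5/4)
I = -⅙ (I = 1/(-6) = -⅙ ≈ -0.16667)
(I + 6)*n(d(-4, -2) - (-4 - 1*0), Q(-2, H(6))) = (-⅙ + 6)*((-4 - (-4 - 1*0))*(-5/4)) = 35*((-4 - (-4 + 0))*(-5/4))/6 = 35*((-4 - 1*(-4))*(-5/4))/6 = 35*((-4 + 4)*(-5/4))/6 = 35*(0*(-5/4))/6 = (35/6)*0 = 0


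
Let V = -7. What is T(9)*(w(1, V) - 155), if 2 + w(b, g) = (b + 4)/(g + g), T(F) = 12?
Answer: -13218/7 ≈ -1888.3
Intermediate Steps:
w(b, g) = -2 + (4 + b)/(2*g) (w(b, g) = -2 + (b + 4)/(g + g) = -2 + (4 + b)/((2*g)) = -2 + (4 + b)*(1/(2*g)) = -2 + (4 + b)/(2*g))
T(9)*(w(1, V) - 155) = 12*((½)*(4 + 1 - 4*(-7))/(-7) - 155) = 12*((½)*(-⅐)*(4 + 1 + 28) - 155) = 12*((½)*(-⅐)*33 - 155) = 12*(-33/14 - 155) = 12*(-2203/14) = -13218/7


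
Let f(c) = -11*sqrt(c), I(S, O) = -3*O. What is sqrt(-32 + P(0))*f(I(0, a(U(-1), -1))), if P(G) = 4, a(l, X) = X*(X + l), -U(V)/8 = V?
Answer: -154*I*sqrt(3) ≈ -266.74*I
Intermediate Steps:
U(V) = -8*V
sqrt(-32 + P(0))*f(I(0, a(U(-1), -1))) = sqrt(-32 + 4)*(-11*sqrt(3)*sqrt(-1 - 8*(-1))) = sqrt(-28)*(-11*sqrt(3)*sqrt(-1 + 8)) = (2*I*sqrt(7))*(-11*sqrt(21)) = -154*I*sqrt(3)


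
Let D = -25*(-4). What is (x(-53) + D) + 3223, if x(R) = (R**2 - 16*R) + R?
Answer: 6927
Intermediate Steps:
D = 100
x(R) = R**2 - 15*R
(x(-53) + D) + 3223 = (-53*(-15 - 53) + 100) + 3223 = (-53*(-68) + 100) + 3223 = (3604 + 100) + 3223 = 3704 + 3223 = 6927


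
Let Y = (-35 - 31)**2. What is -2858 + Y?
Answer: 1498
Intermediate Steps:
Y = 4356 (Y = (-66)**2 = 4356)
-2858 + Y = -2858 + 4356 = 1498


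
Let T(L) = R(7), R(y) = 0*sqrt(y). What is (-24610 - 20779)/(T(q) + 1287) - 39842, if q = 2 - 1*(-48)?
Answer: -51322043/1287 ≈ -39877.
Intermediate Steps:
q = 50 (q = 2 + 48 = 50)
R(y) = 0
T(L) = 0
(-24610 - 20779)/(T(q) + 1287) - 39842 = (-24610 - 20779)/(0 + 1287) - 39842 = -45389/1287 - 39842 = -51322043/1287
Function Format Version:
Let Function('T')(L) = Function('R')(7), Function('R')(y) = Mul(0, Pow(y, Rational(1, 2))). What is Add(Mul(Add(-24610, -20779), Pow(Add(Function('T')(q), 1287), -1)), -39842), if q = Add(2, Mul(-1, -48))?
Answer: Rational(-51322043, 1287) ≈ -39877.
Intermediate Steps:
q = 50 (q = Add(2, 48) = 50)
Function('R')(y) = 0
Function('T')(L) = 0
Add(Mul(Add(-24610, -20779), Pow(Add(Function('T')(q), 1287), -1)), -39842) = Add(Mul(Add(-24610, -20779), Pow(Add(0, 1287), -1)), -39842) = Add(Mul(-45389, Pow(1287, -1)), -39842) = Add(Mul(-45389, Rational(1, 1287)), -39842) = Add(Rational(-45389, 1287), -39842) = Rational(-51322043, 1287)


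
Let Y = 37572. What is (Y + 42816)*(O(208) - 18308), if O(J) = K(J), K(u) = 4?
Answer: -1471421952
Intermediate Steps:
O(J) = 4
(Y + 42816)*(O(208) - 18308) = (37572 + 42816)*(4 - 18308) = 80388*(-18304) = -1471421952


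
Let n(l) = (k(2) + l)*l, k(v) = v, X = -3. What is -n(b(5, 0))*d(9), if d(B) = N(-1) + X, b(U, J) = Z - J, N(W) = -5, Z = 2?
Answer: 64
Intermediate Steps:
b(U, J) = 2 - J
d(B) = -8 (d(B) = -5 - 3 = -8)
n(l) = l*(2 + l) (n(l) = (2 + l)*l = l*(2 + l))
-n(b(5, 0))*d(9) = -(2 - 1*0)*(2 + (2 - 1*0))*(-8) = -(2 + 0)*(2 + (2 + 0))*(-8) = -2*(2 + 2)*(-8) = -2*4*(-8) = -8*(-8) = -1*(-64) = 64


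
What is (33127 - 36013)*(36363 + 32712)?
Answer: -199350450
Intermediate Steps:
(33127 - 36013)*(36363 + 32712) = -2886*69075 = -199350450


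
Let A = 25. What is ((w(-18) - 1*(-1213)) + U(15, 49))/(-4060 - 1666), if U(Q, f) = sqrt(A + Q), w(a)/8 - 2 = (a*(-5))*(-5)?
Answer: 2371/5726 - sqrt(10)/2863 ≈ 0.41297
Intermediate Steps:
w(a) = 16 + 200*a (w(a) = 16 + 8*((a*(-5))*(-5)) = 16 + 8*(-5*a*(-5)) = 16 + 8*(25*a) = 16 + 200*a)
U(Q, f) = sqrt(25 + Q)
((w(-18) - 1*(-1213)) + U(15, 49))/(-4060 - 1666) = (((16 + 200*(-18)) - 1*(-1213)) + sqrt(25 + 15))/(-4060 - 1666) = (((16 - 3600) + 1213) + sqrt(40))/(-5726) = ((-3584 + 1213) + 2*sqrt(10))*(-1/5726) = (-2371 + 2*sqrt(10))*(-1/5726) = 2371/5726 - sqrt(10)/2863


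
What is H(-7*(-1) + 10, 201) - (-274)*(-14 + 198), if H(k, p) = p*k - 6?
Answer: 53827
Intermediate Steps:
H(k, p) = -6 + k*p (H(k, p) = k*p - 6 = -6 + k*p)
H(-7*(-1) + 10, 201) - (-274)*(-14 + 198) = (-6 + (-7*(-1) + 10)*201) - (-274)*(-14 + 198) = (-6 + (7 + 10)*201) - (-274)*184 = (-6 + 17*201) - 1*(-50416) = (-6 + 3417) + 50416 = 3411 + 50416 = 53827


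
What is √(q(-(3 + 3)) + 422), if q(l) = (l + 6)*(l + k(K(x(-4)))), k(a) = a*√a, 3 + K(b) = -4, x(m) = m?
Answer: √422 ≈ 20.543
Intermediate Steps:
K(b) = -7 (K(b) = -3 - 4 = -7)
k(a) = a^(3/2)
q(l) = (6 + l)*(l - 7*I*√7) (q(l) = (l + 6)*(l + (-7)^(3/2)) = (6 + l)*(l - 7*I*√7))
√(q(-(3 + 3)) + 422) = √(((-(3 + 3))² + 6*(-(3 + 3)) - 42*I*√7 - 7*I*(-(3 + 3))*√7) + 422) = √(((-1*6)² + 6*(-1*6) - 42*I*√7 - 7*I*(-1*6)*√7) + 422) = √(((-6)² + 6*(-6) - 42*I*√7 - 7*I*(-6)*√7) + 422) = √((36 - 36 - 42*I*√7 + 42*I*√7) + 422) = √(0 + 422) = √422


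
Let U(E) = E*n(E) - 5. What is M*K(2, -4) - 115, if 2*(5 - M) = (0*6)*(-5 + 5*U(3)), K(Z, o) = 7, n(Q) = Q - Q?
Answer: -80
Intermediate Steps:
n(Q) = 0
U(E) = -5 (U(E) = E*0 - 5 = 0 - 5 = -5)
M = 5 (M = 5 - 0*6*(-5 + 5*(-5))/2 = 5 - 0*(-5 - 25) = 5 - 0*(-30) = 5 - 1/2*0 = 5 + 0 = 5)
M*K(2, -4) - 115 = 5*7 - 115 = 35 - 115 = -80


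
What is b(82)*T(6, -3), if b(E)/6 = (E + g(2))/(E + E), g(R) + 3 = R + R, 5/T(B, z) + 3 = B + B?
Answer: 415/246 ≈ 1.6870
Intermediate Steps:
T(B, z) = 5/(-3 + 2*B) (T(B, z) = 5/(-3 + (B + B)) = 5/(-3 + 2*B))
g(R) = -3 + 2*R (g(R) = -3 + (R + R) = -3 + 2*R)
b(E) = 3*(1 + E)/E (b(E) = 6*((E + (-3 + 2*2))/(E + E)) = 6*((E + (-3 + 4))/((2*E))) = 6*((E + 1)*(1/(2*E))) = 6*((1 + E)*(1/(2*E))) = 6*((1 + E)/(2*E)) = 3*(1 + E)/E)
b(82)*T(6, -3) = (3 + 3/82)*(5/(-3 + 2*6)) = (3 + 3*(1/82))*(5/(-3 + 12)) = (3 + 3/82)*(5/9) = 249*(5*(1/9))/82 = (249/82)*(5/9) = 415/246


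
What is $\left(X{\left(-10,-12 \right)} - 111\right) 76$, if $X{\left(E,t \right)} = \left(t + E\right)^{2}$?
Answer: $28348$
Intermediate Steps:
$X{\left(E,t \right)} = \left(E + t\right)^{2}$
$\left(X{\left(-10,-12 \right)} - 111\right) 76 = \left(\left(-10 - 12\right)^{2} - 111\right) 76 = \left(\left(-22\right)^{2} - 111\right) 76 = \left(484 - 111\right) 76 = 373 \cdot 76 = 28348$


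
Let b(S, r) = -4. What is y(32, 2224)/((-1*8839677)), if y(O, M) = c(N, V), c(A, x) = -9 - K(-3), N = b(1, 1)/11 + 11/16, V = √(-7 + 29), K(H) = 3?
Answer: 4/2946559 ≈ 1.3575e-6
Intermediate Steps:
V = √22 ≈ 4.6904
N = 57/176 (N = -4/11 + 11/16 = 57/176 ≈ 0.32386)
c(A, x) = -12 (c(A, x) = -9 - 1*3 = -9 - 3 = -12)
y(O, M) = -12
y(32, 2224)/((-1*8839677)) = -12/((-1*8839677)) = -12/(-8839677) = -12*(-1/8839677) = 4/2946559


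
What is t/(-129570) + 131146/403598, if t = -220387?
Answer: 52970169823/26147096430 ≈ 2.0259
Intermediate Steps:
t/(-129570) + 131146/403598 = -220387/(-129570) + 131146/403598 = -220387*(-1/129570) + 131146*(1/403598) = 220387/129570 + 65573/201799 = 52970169823/26147096430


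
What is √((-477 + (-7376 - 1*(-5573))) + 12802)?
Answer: √10522 ≈ 102.58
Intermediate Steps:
√((-477 + (-7376 - 1*(-5573))) + 12802) = √((-477 + (-7376 + 5573)) + 12802) = √((-477 - 1803) + 12802) = √(-2280 + 12802) = √10522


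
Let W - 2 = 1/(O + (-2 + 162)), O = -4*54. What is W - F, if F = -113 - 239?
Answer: 19823/56 ≈ 353.98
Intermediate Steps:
O = -216
F = -352
W = 111/56 (W = 2 + 1/(-216 + (-2 + 162)) = 2 + 1/(-216 + 160) = 2 + 1/(-56) = 2 - 1/56 = 111/56 ≈ 1.9821)
W - F = 111/56 - 1*(-352) = 111/56 + 352 = 19823/56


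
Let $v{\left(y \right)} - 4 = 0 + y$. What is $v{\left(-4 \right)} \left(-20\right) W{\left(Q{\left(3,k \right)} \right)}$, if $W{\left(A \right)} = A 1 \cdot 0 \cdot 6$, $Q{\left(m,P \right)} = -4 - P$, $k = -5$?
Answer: $0$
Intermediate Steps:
$v{\left(y \right)} = 4 + y$ ($v{\left(y \right)} = 4 + \left(0 + y\right) = 4 + y$)
$W{\left(A \right)} = 0$ ($W{\left(A \right)} = A 0 \cdot 6 = A 0 = 0$)
$v{\left(-4 \right)} \left(-20\right) W{\left(Q{\left(3,k \right)} \right)} = \left(4 - 4\right) \left(-20\right) 0 = 0 \left(-20\right) 0 = 0 \cdot 0 = 0$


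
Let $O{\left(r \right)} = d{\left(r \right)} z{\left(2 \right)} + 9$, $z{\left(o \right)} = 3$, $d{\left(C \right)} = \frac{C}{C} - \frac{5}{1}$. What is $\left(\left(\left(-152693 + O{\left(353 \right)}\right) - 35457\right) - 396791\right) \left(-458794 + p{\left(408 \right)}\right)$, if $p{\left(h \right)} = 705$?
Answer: $267956412016$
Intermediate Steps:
$d{\left(C \right)} = -4$ ($d{\left(C \right)} = 1 - 5 = -4$)
$O{\left(r \right)} = -3$ ($O{\left(r \right)} = \left(-4\right) 3 + 9 = -12 + 9 = -3$)
$\left(\left(\left(-152693 + O{\left(353 \right)}\right) - 35457\right) - 396791\right) \left(-458794 + p{\left(408 \right)}\right) = \left(\left(\left(-152693 - 3\right) - 35457\right) - 396791\right) \left(-458794 + 705\right) = \left(\left(-152696 - 35457\right) - 396791\right) \left(-458089\right) = \left(-188153 - 396791\right) \left(-458089\right) = \left(-584944\right) \left(-458089\right) = 267956412016$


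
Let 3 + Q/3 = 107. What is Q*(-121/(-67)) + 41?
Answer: 40499/67 ≈ 604.46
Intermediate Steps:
Q = 312 (Q = -9 + 3*107 = -9 + 321 = 312)
Q*(-121/(-67)) + 41 = 312*(-121/(-67)) + 41 = 312*(-121*(-1/67)) + 41 = 312*(121/67) + 41 = 37752/67 + 41 = 40499/67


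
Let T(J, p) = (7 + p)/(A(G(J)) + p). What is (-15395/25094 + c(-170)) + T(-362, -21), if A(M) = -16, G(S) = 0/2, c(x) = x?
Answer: -158059559/928478 ≈ -170.24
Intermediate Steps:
G(S) = 0 (G(S) = 0*(½) = 0)
T(J, p) = (7 + p)/(-16 + p)
(-15395/25094 + c(-170)) + T(-362, -21) = (-15395/25094 - 170) + (7 - 21)/(-16 - 21) = (-15395*1/25094 - 170) - 14/(-37) = (-15395/25094 - 170) - 1/37*(-14) = -4281375/25094 + 14/37 = -158059559/928478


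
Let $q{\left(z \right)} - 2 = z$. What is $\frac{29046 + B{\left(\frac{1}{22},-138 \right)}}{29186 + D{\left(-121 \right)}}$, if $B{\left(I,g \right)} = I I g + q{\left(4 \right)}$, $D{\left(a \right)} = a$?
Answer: $\frac{1406103}{1406746} \approx 0.99954$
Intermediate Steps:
$q{\left(z \right)} = 2 + z$
$B{\left(I,g \right)} = 6 + g I^{2}$ ($B{\left(I,g \right)} = I I g + \left(2 + 4\right) = I^{2} g + 6 = g I^{2} + 6 = 6 + g I^{2}$)
$\frac{29046 + B{\left(\frac{1}{22},-138 \right)}}{29186 + D{\left(-121 \right)}} = \frac{29046 + \left(6 - 138 \left(\frac{1}{22}\right)^{2}\right)}{29186 - 121} = \frac{29046 + \left(6 - \frac{138}{484}\right)}{29065} = \left(29046 + \left(6 - \frac{69}{242}\right)\right) \frac{1}{29065} = \left(29046 + \frac{1383}{242}\right) \frac{1}{29065} = \frac{7030515}{242} \cdot \frac{1}{29065} = \frac{1406103}{1406746}$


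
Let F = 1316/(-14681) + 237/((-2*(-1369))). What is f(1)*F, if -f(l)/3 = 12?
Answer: 2228598/20098289 ≈ 0.11088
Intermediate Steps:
f(l) = -36 (f(l) = -3*12 = -36)
F = -123811/40196578 (F = 1316*(-1/14681) + 237/2738 = -1316/14681 + 237*(1/2738) = -1316/14681 + 237/2738 = -123811/40196578 ≈ -0.0030801)
f(1)*F = -36*(-123811/40196578) = 2228598/20098289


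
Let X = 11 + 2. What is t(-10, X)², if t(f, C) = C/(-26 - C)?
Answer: ⅑ ≈ 0.11111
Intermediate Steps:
X = 13
t(-10, X)² = (-1*13/(26 + 13))² = (-1*13/39)² = (-1*13*1/39)² = (-⅓)² = ⅑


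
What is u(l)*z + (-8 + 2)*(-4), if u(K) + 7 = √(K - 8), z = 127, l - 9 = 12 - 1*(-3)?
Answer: -357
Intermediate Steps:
l = 24 (l = 9 + (12 - 1*(-3)) = 9 + (12 + 3) = 9 + 15 = 24)
u(K) = -7 + √(-8 + K) (u(K) = -7 + √(K - 8) = -7 + √(-8 + K))
u(l)*z + (-8 + 2)*(-4) = (-7 + √(-8 + 24))*127 + (-8 + 2)*(-4) = (-7 + √16)*127 - 6*(-4) = (-7 + 4)*127 + 24 = -3*127 + 24 = -381 + 24 = -357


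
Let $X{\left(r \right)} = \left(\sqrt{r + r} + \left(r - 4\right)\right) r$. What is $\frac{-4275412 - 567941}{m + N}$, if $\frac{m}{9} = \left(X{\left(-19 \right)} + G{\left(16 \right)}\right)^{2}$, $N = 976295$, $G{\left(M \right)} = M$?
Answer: $- \frac{4843353 i}{154926 \sqrt{38} + 2699714 i} \approx -1.5945 - 0.56405 i$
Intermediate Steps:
$X{\left(r \right)} = r \left(-4 + r + \sqrt{2} \sqrt{r}\right)$ ($X{\left(r \right)} = \left(\sqrt{2 r} + \left(-4 + r\right)\right) r = \left(\sqrt{2} \sqrt{r} + \left(-4 + r\right)\right) r = \left(-4 + r + \sqrt{2} \sqrt{r}\right) r = r \left(-4 + r + \sqrt{2} \sqrt{r}\right)$)
$m = 9 \left(453 - 19 i \sqrt{38}\right)^{2}$ ($m = 9 \left(\left(\left(-19\right)^{2} - -76 + \sqrt{2} \left(-19\right)^{\frac{3}{2}}\right) + 16\right)^{2} = 9 \left(\left(361 + 76 + \sqrt{2} \left(- 19 i \sqrt{19}\right)\right) + 16\right)^{2} = 9 \left(\left(361 + 76 - 19 i \sqrt{38}\right) + 16\right)^{2} = 9 \left(\left(437 - 19 i \sqrt{38}\right) + 16\right)^{2} = 9 \left(453 - 19 i \sqrt{38}\right)^{2} \approx 1.7234 \cdot 10^{6} - 9.5503 \cdot 10^{5} i$)
$\frac{-4275412 - 567941}{m + N} = \frac{-4275412 - 567941}{\left(1723419 - 154926 i \sqrt{38}\right) + 976295} = - \frac{4843353}{2699714 - 154926 i \sqrt{38}}$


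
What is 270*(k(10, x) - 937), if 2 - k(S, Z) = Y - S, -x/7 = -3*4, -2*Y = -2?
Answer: -250020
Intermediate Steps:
Y = 1 (Y = -½*(-2) = 1)
x = 84 (x = -(-21)*4 = -7*(-12) = 84)
k(S, Z) = 1 + S (k(S, Z) = 2 - (1 - S) = 2 + (-1 + S) = 1 + S)
270*(k(10, x) - 937) = 270*((1 + 10) - 937) = 270*(11 - 937) = 270*(-926) = -250020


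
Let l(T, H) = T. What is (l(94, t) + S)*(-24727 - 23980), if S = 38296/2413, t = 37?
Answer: -12913102426/2413 ≈ -5.3515e+6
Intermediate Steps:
S = 38296/2413 (S = 38296*(1/2413) = 38296/2413 ≈ 15.871)
(l(94, t) + S)*(-24727 - 23980) = (94 + 38296/2413)*(-24727 - 23980) = (265118/2413)*(-48707) = -12913102426/2413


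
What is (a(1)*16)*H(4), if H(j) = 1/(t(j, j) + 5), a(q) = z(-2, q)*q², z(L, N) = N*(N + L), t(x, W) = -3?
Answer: -8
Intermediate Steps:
z(L, N) = N*(L + N)
a(q) = q³*(-2 + q) (a(q) = (q*(-2 + q))*q² = q³*(-2 + q))
H(j) = ½ (H(j) = 1/(-3 + 5) = 1/2 = ½)
(a(1)*16)*H(4) = ((1³*(-2 + 1))*16)*(½) = ((1*(-1))*16)*(½) = -1*16*(½) = -16*½ = -8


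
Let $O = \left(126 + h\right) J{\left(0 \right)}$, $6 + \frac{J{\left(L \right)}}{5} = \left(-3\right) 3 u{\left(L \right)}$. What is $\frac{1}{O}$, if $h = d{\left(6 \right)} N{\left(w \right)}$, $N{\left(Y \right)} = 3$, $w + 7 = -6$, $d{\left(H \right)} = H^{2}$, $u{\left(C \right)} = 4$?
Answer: $- \frac{1}{49140} \approx -2.035 \cdot 10^{-5}$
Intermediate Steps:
$w = -13$ ($w = -7 - 6 = -13$)
$J{\left(L \right)} = -210$ ($J{\left(L \right)} = -30 + 5 \left(-3\right) 3 \cdot 4 = -30 + 5 \left(\left(-9\right) 4\right) = -30 + 5 \left(-36\right) = -30 - 180 = -210$)
$h = 108$ ($h = 6^{2} \cdot 3 = 36 \cdot 3 = 108$)
$O = -49140$ ($O = \left(126 + 108\right) \left(-210\right) = 234 \left(-210\right) = -49140$)
$\frac{1}{O} = \frac{1}{-49140} = - \frac{1}{49140}$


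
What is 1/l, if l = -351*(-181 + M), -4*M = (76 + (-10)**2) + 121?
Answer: 4/358371 ≈ 1.1162e-5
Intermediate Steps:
M = -297/4 (M = -((76 + (-10)**2) + 121)/4 = -((76 + 100) + 121)/4 = -(176 + 121)/4 = -1/4*297 = -297/4 ≈ -74.250)
l = 358371/4 (l = -351*(-181 - 297/4) = -351*(-1021/4) = 358371/4 ≈ 89593.)
1/l = 1/(358371/4) = 4/358371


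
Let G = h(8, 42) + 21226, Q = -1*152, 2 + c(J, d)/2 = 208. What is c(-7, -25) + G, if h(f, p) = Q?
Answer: 21486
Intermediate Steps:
c(J, d) = 412 (c(J, d) = -4 + 2*208 = -4 + 416 = 412)
Q = -152
h(f, p) = -152
G = 21074 (G = -152 + 21226 = 21074)
c(-7, -25) + G = 412 + 21074 = 21486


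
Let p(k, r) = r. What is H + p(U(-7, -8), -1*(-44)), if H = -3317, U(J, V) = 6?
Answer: -3273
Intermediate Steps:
H + p(U(-7, -8), -1*(-44)) = -3317 - 1*(-44) = -3317 + 44 = -3273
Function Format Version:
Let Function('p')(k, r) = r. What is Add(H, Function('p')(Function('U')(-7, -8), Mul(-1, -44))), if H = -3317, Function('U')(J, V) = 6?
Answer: -3273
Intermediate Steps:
Add(H, Function('p')(Function('U')(-7, -8), Mul(-1, -44))) = Add(-3317, Mul(-1, -44)) = Add(-3317, 44) = -3273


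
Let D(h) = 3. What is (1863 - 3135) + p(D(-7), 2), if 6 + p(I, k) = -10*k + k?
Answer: -1296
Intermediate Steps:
p(I, k) = -6 - 9*k (p(I, k) = -6 + (-10*k + k) = -6 - 9*k)
(1863 - 3135) + p(D(-7), 2) = (1863 - 3135) + (-6 - 9*2) = -1272 + (-6 - 18) = -1272 - 24 = -1296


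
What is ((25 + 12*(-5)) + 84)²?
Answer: 2401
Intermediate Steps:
((25 + 12*(-5)) + 84)² = ((25 - 60) + 84)² = (-35 + 84)² = 49² = 2401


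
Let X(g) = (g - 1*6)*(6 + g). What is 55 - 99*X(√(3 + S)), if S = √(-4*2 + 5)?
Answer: 3322 - 99*I*√3 ≈ 3322.0 - 171.47*I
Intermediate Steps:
S = I*√3 (S = √(-8 + 5) = √(-3) = I*√3 ≈ 1.732*I)
X(g) = (-6 + g)*(6 + g) (X(g) = (g - 6)*(6 + g) = (-6 + g)*(6 + g))
55 - 99*X(√(3 + S)) = 55 - 99*(-36 + (√(3 + I*√3))²) = 55 - 99*(-36 + (3 + I*√3)) = 55 - 99*(-33 + I*√3) = 55 + (3267 - 99*I*√3) = 3322 - 99*I*√3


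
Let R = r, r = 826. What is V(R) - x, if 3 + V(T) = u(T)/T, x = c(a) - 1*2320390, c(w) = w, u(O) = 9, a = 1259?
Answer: 1915599737/826 ≈ 2.3191e+6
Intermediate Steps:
R = 826
x = -2319131 (x = 1259 - 1*2320390 = 1259 - 2320390 = -2319131)
V(T) = -3 + 9/T
V(R) - x = (-3 + 9/826) - 1*(-2319131) = (-3 + 9*(1/826)) + 2319131 = (-3 + 9/826) + 2319131 = -2469/826 + 2319131 = 1915599737/826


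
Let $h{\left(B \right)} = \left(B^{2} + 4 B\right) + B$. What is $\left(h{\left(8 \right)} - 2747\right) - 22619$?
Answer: $-25262$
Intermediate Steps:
$h{\left(B \right)} = B^{2} + 5 B$
$\left(h{\left(8 \right)} - 2747\right) - 22619 = \left(8 \left(5 + 8\right) - 2747\right) - 22619 = \left(8 \cdot 13 - 2747\right) - 22619 = \left(104 - 2747\right) - 22619 = -2643 - 22619 = -25262$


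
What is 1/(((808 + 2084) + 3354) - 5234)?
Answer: 1/1012 ≈ 0.00098814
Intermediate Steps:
1/(((808 + 2084) + 3354) - 5234) = 1/((2892 + 3354) - 5234) = 1/(6246 - 5234) = 1/1012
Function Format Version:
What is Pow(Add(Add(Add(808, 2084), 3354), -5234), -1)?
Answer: Rational(1, 1012) ≈ 0.00098814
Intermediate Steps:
Pow(Add(Add(Add(808, 2084), 3354), -5234), -1) = Pow(Add(Add(2892, 3354), -5234), -1) = Pow(Add(6246, -5234), -1) = Pow(1012, -1) = Rational(1, 1012)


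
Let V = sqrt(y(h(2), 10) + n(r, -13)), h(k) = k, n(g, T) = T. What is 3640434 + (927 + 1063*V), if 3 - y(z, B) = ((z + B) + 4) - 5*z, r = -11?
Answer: 3641361 + 4252*I ≈ 3.6414e+6 + 4252.0*I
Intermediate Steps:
y(z, B) = -1 - B + 4*z (y(z, B) = 3 - (((z + B) + 4) - 5*z) = 3 - (((B + z) + 4) - 5*z) = 3 - ((4 + B + z) - 5*z) = 3 - (4 + B - 4*z) = 3 + (-4 - B + 4*z) = -1 - B + 4*z)
V = 4*I (V = sqrt((-1 - 1*10 + 4*2) - 13) = sqrt((-1 - 10 + 8) - 13) = sqrt(-3 - 13) = sqrt(-16) = 4*I ≈ 4.0*I)
3640434 + (927 + 1063*V) = 3640434 + (927 + 1063*(4*I)) = 3640434 + (927 + 4252*I) = 3641361 + 4252*I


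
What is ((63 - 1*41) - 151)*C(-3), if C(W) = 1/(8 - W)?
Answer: -129/11 ≈ -11.727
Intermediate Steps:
((63 - 1*41) - 151)*C(-3) = ((63 - 1*41) - 151)*(-1/(-8 - 3)) = ((63 - 41) - 151)*(-1/(-11)) = (22 - 151)*(-1*(-1/11)) = -129*1/11 = -129/11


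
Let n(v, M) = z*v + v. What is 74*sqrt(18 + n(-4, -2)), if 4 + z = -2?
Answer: 74*sqrt(38) ≈ 456.17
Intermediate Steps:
z = -6 (z = -4 - 2 = -6)
n(v, M) = -5*v (n(v, M) = -6*v + v = -5*v)
74*sqrt(18 + n(-4, -2)) = 74*sqrt(18 - 5*(-4)) = 74*sqrt(18 + 20) = 74*sqrt(38)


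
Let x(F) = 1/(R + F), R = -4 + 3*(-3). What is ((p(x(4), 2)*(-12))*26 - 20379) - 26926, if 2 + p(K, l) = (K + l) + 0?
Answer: -141811/3 ≈ -47270.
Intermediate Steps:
R = -13 (R = -4 - 9 = -13)
x(F) = 1/(-13 + F)
p(K, l) = -2 + K + l (p(K, l) = -2 + ((K + l) + 0) = -2 + (K + l) = -2 + K + l)
((p(x(4), 2)*(-12))*26 - 20379) - 26926 = (((-2 + 1/(-13 + 4) + 2)*(-12))*26 - 20379) - 26926 = (((-2 + 1/(-9) + 2)*(-12))*26 - 20379) - 26926 = (((-2 - 1/9 + 2)*(-12))*26 - 20379) - 26926 = (-1/9*(-12)*26 - 20379) - 26926 = ((4/3)*26 - 20379) - 26926 = (104/3 - 20379) - 26926 = -61033/3 - 26926 = -141811/3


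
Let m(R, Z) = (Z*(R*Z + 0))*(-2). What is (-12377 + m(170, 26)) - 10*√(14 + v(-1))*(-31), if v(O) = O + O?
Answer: -242217 + 620*√3 ≈ -2.4114e+5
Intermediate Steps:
v(O) = 2*O
m(R, Z) = -2*R*Z² (m(R, Z) = (Z*(R*Z))*(-2) = (R*Z²)*(-2) = -2*R*Z²)
(-12377 + m(170, 26)) - 10*√(14 + v(-1))*(-31) = (-12377 - 2*170*26²) - 10*√(14 + 2*(-1))*(-31) = (-12377 - 2*170*676) - 10*√(14 - 2)*(-31) = (-12377 - 229840) - 20*√3*(-31) = -242217 - 20*√3*(-31) = -242217 + 620*√3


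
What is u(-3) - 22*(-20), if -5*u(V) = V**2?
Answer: 2191/5 ≈ 438.20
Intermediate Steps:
u(V) = -V**2/5
u(-3) - 22*(-20) = -1/5*(-3)**2 - 22*(-20) = -1/5*9 + 440 = -9/5 + 440 = 2191/5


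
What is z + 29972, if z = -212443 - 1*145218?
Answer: -327689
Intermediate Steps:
z = -357661 (z = -212443 - 145218 = -357661)
z + 29972 = -357661 + 29972 = -327689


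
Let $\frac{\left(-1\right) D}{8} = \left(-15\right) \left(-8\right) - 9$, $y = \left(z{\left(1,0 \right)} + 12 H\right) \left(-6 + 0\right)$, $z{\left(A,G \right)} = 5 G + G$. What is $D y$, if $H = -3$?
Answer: $-191808$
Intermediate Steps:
$z{\left(A,G \right)} = 6 G$
$y = 216$ ($y = \left(6 \cdot 0 + 12 \left(-3\right)\right) \left(-6 + 0\right) = \left(0 - 36\right) \left(-6\right) = \left(-36\right) \left(-6\right) = 216$)
$D = -888$ ($D = - 8 \left(\left(-15\right) \left(-8\right) - 9\right) = - 8 \left(120 - 9\right) = \left(-8\right) 111 = -888$)
$D y = \left(-888\right) 216 = -191808$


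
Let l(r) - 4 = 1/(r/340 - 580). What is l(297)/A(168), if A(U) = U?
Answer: 32803/1378321 ≈ 0.023799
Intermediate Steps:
l(r) = 4 + 1/(-580 + r/340) (l(r) = 4 + 1/(r/340 - 580) = 4 + 1/(-580 + r/340))
l(297)/A(168) = (4*(-197115 + 297)/(-197200 + 297))/168 = (4*(-196818)/(-196903))*(1/168) = (4*(-1/196903)*(-196818))*(1/168) = (787272/196903)*(1/168) = 32803/1378321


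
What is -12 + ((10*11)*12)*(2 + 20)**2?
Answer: 638868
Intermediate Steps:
-12 + ((10*11)*12)*(2 + 20)**2 = -12 + (110*12)*22**2 = -12 + 1320*484 = -12 + 638880 = 638868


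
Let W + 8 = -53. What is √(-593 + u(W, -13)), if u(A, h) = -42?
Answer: I*√635 ≈ 25.199*I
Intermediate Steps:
W = -61 (W = -8 - 53 = -61)
√(-593 + u(W, -13)) = √(-593 - 42) = √(-635) = I*√635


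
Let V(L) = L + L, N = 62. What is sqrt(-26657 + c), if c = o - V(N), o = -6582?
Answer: 3*I*sqrt(3707) ≈ 182.66*I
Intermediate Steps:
V(L) = 2*L
c = -6706 (c = -6582 - 2*62 = -6582 - 1*124 = -6582 - 124 = -6706)
sqrt(-26657 + c) = sqrt(-26657 - 6706) = sqrt(-33363) = 3*I*sqrt(3707)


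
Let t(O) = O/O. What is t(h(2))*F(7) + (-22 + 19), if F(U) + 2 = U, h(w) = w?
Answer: 2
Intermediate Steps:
t(O) = 1
F(U) = -2 + U
t(h(2))*F(7) + (-22 + 19) = 1*(-2 + 7) + (-22 + 19) = 1*5 - 3 = 5 - 3 = 2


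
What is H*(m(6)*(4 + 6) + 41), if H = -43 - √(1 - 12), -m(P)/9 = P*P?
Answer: 137557 + 3199*I*√11 ≈ 1.3756e+5 + 10610.0*I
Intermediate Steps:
m(P) = -9*P² (m(P) = -9*P*P = -9*P²)
H = -43 - I*√11 (H = -43 - √(-11) = -43 - I*√11 ≈ -43.0 - 3.3166*I)
H*(m(6)*(4 + 6) + 41) = (-43 - I*√11)*((-9*6²)*(4 + 6) + 41) = (-43 - I*√11)*(-9*36*10 + 41) = (-43 - I*√11)*(-324*10 + 41) = (-43 - I*√11)*(-3240 + 41) = (-43 - I*√11)*(-3199) = 137557 + 3199*I*√11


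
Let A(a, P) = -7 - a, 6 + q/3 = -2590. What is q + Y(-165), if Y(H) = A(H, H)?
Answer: -7630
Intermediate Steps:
q = -7788 (q = -18 + 3*(-2590) = -18 - 7770 = -7788)
Y(H) = -7 - H
q + Y(-165) = -7788 + (-7 - 1*(-165)) = -7788 + (-7 + 165) = -7788 + 158 = -7630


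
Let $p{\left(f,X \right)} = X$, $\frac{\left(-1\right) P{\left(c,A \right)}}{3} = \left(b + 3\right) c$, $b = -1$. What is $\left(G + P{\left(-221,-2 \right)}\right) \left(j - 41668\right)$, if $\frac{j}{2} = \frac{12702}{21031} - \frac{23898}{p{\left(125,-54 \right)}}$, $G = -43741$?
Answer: $\frac{327406296232850}{189279} \approx 1.7298 \cdot 10^{9}$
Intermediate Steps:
$P{\left(c,A \right)} = - 6 c$ ($P{\left(c,A \right)} = - 3 \left(-1 + 3\right) c = - 3 \cdot 2 c = - 6 c$)
$j = \frac{167761582}{189279}$ ($j = 2 \left(\frac{12702}{21031} - \frac{23898}{-54}\right) = 2 \left(12702 \cdot \frac{1}{21031} - - \frac{3983}{9}\right) = 2 \left(\frac{12702}{21031} + \frac{3983}{9}\right) = 2 \cdot \frac{83880791}{189279} = \frac{167761582}{189279} \approx 886.32$)
$\left(G + P{\left(-221,-2 \right)}\right) \left(j - 41668\right) = \left(-43741 - -1326\right) \left(\frac{167761582}{189279} - 41668\right) = \left(-43741 + 1326\right) \left(- \frac{7719115790}{189279}\right) = \left(-42415\right) \left(- \frac{7719115790}{189279}\right) = \frac{327406296232850}{189279}$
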